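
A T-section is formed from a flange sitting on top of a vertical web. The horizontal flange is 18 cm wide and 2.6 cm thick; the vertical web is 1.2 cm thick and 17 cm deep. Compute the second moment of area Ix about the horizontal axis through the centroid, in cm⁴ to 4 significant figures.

Break the section into simple shapes (no overlaps), measuring from the bottom-left corner of the bounding box.
Flange: 18 × 2.6, A = 46.8 cm², y = 18.3 cm, Ī = 26.364 cm⁴.
Web: 1.2 × 17, A = 20.4 cm², y = 8.5 cm, Ī = 491.3 cm⁴.
Centroid: ȳ = ΣA·y / ΣA = 15.325 cm.
Transfer each piece to the horizontal axis through the centroid using Ī + A·d² with d = y − 15.325:
  flange: d = 2.975 cm → contributes +440.573 cm⁴
  web: d = -6.825 cm → contributes +1441.54 cm⁴
Total I = 1882.12 cm⁴.

Ix ≈ 1882 cm⁴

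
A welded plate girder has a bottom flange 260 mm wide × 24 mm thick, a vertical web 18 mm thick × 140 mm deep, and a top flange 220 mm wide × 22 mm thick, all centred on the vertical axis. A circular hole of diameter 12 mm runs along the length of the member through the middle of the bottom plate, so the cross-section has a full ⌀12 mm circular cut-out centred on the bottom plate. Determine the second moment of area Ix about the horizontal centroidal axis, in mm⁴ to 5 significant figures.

Split into non-overlapping primitives; take the origin at the lower-left of the bounding box.
Bottom plate: 260 × 24, A = 6 240 mm², y = 12 mm, Ī = 299 520 mm⁴.
Web plate: 18 × 140, A = 2 520 mm², y = 94 mm, Ī = 4 116 000 mm⁴.
Top plate: 220 × 22, A = 4 840 mm², y = 175 mm, Ī = 195213.3 mm⁴.
Hole (subtracted): ⌀12, A = 113.0973 mm², y = 12 mm, Ī = 1017.876 mm⁴.
Centroid: ȳ = ΣA·y / ΣA = 85.8168 mm.
Transfer each piece to the horizontal centroidal axis using Ī + A·d² with d = y − 85.8168:
  bottom plate: d = -73.8168 mm → contributes +34 300 781 mm⁴
  web plate: d = 8.1832 mm → contributes +4 284 751 mm⁴
  top plate: d = 89.1832 mm → contributes +38 690 846 mm⁴
  hole: d = -73.8168 mm → contributes −617276.2 mm⁴
Total I = 76 659 102 mm⁴.

Ix ≈ 7.6659 × 10⁷ mm⁴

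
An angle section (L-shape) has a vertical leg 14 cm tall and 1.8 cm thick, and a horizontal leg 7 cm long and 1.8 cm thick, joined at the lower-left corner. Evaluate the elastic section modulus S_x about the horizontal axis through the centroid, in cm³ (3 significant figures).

S_x ≈ 77.2 cm³

Break the section into simple shapes (no overlaps), measuring from the bottom-left corner of the bounding box.
Vertical leg: 1.8 × 14, A = 25.2 cm², y = 7 cm, Ī = 411.6 cm⁴.
Horizontal leg (remainder): 5.2 × 1.8, A = 9.36 cm², y = 0.9 cm, Ī = 2.5272 cm⁴.
Centroid: ȳ = ΣA·y / ΣA = 5.3479 cm.
Transfer each piece to the horizontal axis through the centroid using Ī + A·d² with d = y − 5.3479:
  vertical leg: d = 1.6521 cm → contributes +480.38 cm⁴
  horizontal leg (remainder): d = -4.4479 cm → contributes +187.71 cm⁴
Total I = 668.09 cm⁴.
Extreme fibre distance c = 8.6521 cm; S = I/c = 77.217 cm³.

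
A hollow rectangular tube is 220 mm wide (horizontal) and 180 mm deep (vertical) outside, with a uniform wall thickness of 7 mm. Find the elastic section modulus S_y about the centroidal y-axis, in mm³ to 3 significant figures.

Break the section into simple shapes (no overlaps), measuring from the bottom-left corner of the bounding box.
Outer rectangle: 220 × 180, A = 39 600 mm², x = 110 mm, Ī = 159 720 000 mm⁴.
Inner void (subtracted): 206 × 166, A = 34 196 mm², x = 110 mm, Ī = 120 928 455 mm⁴.
By symmetry the centroid is at mid-width, x̄ = 110 mm.
All pieces are centred on the centroidal y-axis, so I = ΣĪ (holes subtracted) = 38 791 545 mm⁴.
Extreme fibre distance c = 110 mm; S = I/c = 352 650 mm³.

S_y ≈ 3.53 × 10⁵ mm³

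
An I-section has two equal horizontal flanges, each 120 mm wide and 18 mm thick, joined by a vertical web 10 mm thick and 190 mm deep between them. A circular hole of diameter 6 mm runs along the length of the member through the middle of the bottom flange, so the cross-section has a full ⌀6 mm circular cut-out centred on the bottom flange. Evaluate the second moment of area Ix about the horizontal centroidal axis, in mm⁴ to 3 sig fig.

Ix ≈ 5.23 × 10⁷ mm⁴

Split into non-overlapping primitives; take the origin at the lower-left of the bounding box.
Bottom flange: 120 × 18, A = 2 160 mm², y = 9 mm, Ī = 58 320 mm⁴.
Web: 10 × 190, A = 1 900 mm², y = 113 mm, Ī = 5 715 833 mm⁴.
Top flange: 120 × 18, A = 2 160 mm², y = 217 mm, Ī = 58 320 mm⁴.
Hole (subtracted): ⌀6, A = 28.274 mm², y = 9 mm, Ī = 63.617 mm⁴.
Centroid: ȳ = ΣA·y / ΣA = 113.47 mm.
Transfer each piece to the horizontal centroidal axis using Ī + A·d² with d = y − 113.47:
  bottom flange: d = -104.47 mm → contributes +23 634 736 mm⁴
  web: d = -0.47491 mm → contributes +5 716 262 mm⁴
  top flange: d = 103.53 mm → contributes +23 207 998 mm⁴
  hole: d = -104.47 mm → contributes −308 678 mm⁴
Total I = 52 250 318 mm⁴.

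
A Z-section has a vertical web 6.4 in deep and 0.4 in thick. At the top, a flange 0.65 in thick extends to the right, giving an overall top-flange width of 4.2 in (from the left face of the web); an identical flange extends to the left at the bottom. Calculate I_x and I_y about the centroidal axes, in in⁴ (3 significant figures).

Decompose the section into non-overlapping parts with the origin at the bottom-left of its bounding rectangle.
Web: 0.4 × 6.4, A = 2.56 in², y = 3.2 in, Ī = 8.7381 in⁴.
Top flange (beyond web): 3.8 × 0.65, A = 2.47 in², y = 6.075 in, Ī = 0.086965 in⁴.
Bottom flange (beyond web): 3.8 × 0.65, A = 2.47 in², y = 0.325 in, Ī = 0.086965 in⁴.
Centroid: ȳ = ΣA·y / ΣA = 3.2 in.
Transfer each piece to the centroidal x-axis using Ī + A·d² with d = y − 3.2:
  web: d = 0 in → contributes +8.7381 in⁴
  top flange (beyond web): d = 2.875 in → contributes +20.503 in⁴
  bottom flange (beyond web): d = -2.875 in → contributes +20.503 in⁴
Total I = 49.744 in⁴.
For the y-axis: x̄ = 4 in.
Repeating about the centroidal y-axis gives I_y = 27.764 in⁴.

I_x ≈ 49.7 in⁴, I_y ≈ 27.8 in⁴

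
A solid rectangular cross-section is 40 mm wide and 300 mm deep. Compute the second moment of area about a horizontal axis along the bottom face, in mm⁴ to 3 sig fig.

The section: 40 × 300, A = 12 000 mm², y = 150 mm, Ī = 90 000 000 mm⁴.
Transfer it to a horizontal axis along the bottom face using Ī + A·d² with d = y − 0:
  the section: d = 150 mm → contributes +360 000 000 mm⁴
Total I = 360 000 000 mm⁴.

I_base ≈ 3.60 × 10⁸ mm⁴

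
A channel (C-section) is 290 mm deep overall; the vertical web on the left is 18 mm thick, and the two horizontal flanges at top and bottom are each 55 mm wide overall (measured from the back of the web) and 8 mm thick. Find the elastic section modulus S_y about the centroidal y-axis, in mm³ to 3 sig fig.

S_y ≈ 1.41 × 10⁴ mm³

Split into non-overlapping primitives; take the origin at the lower-left of the bounding box.
Web: 18 × 290, A = 5 220 mm², x = 9 mm, Ī = 140 940 mm⁴.
Top flange (beyond web): 37 × 8, A = 296 mm², x = 36.5 mm, Ī = 33 769 mm⁴.
Bottom flange (beyond web): 37 × 8, A = 296 mm², x = 36.5 mm, Ī = 33 769 mm⁴.
Centroid: x̄ = ΣA·x / ΣA = 11.801 mm.
Transfer each piece to the centroidal y-axis using Ī + A·d² with d = x − 11.801:
  web: d = -2.8011 mm → contributes +181 897 mm⁴
  top flange (beyond web): d = 24.699 mm → contributes +214 339 mm⁴
  bottom flange (beyond web): d = 24.699 mm → contributes +214 339 mm⁴
Total I = 610 575 mm⁴.
Extreme fibre distance c = 43.199 mm; S = I/c = 14 134 mm³.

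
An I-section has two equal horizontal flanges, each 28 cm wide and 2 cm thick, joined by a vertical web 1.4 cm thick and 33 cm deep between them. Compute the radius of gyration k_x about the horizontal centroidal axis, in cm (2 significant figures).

Split into non-overlapping primitives; take the origin at the lower-left of the bounding box.
Bottom flange: 28 × 2, A = 56 cm², y = 1 cm, Ī = 18.67 cm⁴.
Web: 1.4 × 33, A = 46.2 cm², y = 18.5 cm, Ī = 4 193 cm⁴.
Top flange: 28 × 2, A = 56 cm², y = 36 cm, Ī = 18.67 cm⁴.
By symmetry the centroid is at mid-height, ȳ = 18.5 cm.
Transfer each piece to the horizontal centroidal axis using Ī + A·d² with d = y − 18.5:
  bottom flange: d = -17.5 cm → contributes +17 169 cm⁴
  web: d = 0 cm → contributes +4 193 cm⁴
  top flange: d = 17.5 cm → contributes +17 169 cm⁴
Total I = 38 530 cm⁴.
Radius of gyration: k = √(I/A) = √(38 530 / 158.2) = 15.61 cm.

k_x ≈ 16 cm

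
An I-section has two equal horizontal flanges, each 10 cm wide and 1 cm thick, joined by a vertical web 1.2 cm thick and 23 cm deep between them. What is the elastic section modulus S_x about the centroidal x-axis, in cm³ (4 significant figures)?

Break the section into simple shapes (no overlaps), measuring from the bottom-left corner of the bounding box.
Bottom flange: 10 × 1, A = 10 cm², y = 0.5 cm, Ī = 0.833333 cm⁴.
Web: 1.2 × 23, A = 27.6 cm², y = 12.5 cm, Ī = 1216.7 cm⁴.
Top flange: 10 × 1, A = 10 cm², y = 24.5 cm, Ī = 0.833333 cm⁴.
By symmetry the centroid is at mid-height, ȳ = 12.5 cm.
Transfer each piece to the centroidal x-axis using Ī + A·d² with d = y − 12.5:
  bottom flange: d = -12 cm → contributes +1440.83 cm⁴
  web: d = 0 cm → contributes +1216.7 cm⁴
  top flange: d = 12 cm → contributes +1440.83 cm⁴
Total I = 4098.37 cm⁴.
Extreme fibre distance c = 12.5 cm; S = I/c = 327.869 cm³.

S_x ≈ 327.9 cm³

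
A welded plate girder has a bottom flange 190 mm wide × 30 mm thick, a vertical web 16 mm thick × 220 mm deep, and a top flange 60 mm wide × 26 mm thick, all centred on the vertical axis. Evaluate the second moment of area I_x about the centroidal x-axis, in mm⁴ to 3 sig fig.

I_x ≈ 1.02 × 10⁸ mm⁴

Break the section into simple shapes (no overlaps), measuring from the bottom-left corner of the bounding box.
Bottom plate: 190 × 30, A = 5 700 mm², y = 15 mm, Ī = 427 500 mm⁴.
Web plate: 16 × 220, A = 3 520 mm², y = 140 mm, Ī = 14 197 333 mm⁴.
Top plate: 60 × 26, A = 1 560 mm², y = 263 mm, Ī = 87 880 mm⁴.
Centroid: ȳ = ΣA·y / ΣA = 91.705 mm.
Transfer each piece to the centroidal x-axis using Ī + A·d² with d = y − 91.705:
  bottom plate: d = -76.705 mm → contributes +33 964 353 mm⁴
  web plate: d = 48.295 mm → contributes +22 407 403 mm⁴
  top plate: d = 171.29 mm → contributes +45 861 359 mm⁴
Total I = 102 233 115 mm⁴.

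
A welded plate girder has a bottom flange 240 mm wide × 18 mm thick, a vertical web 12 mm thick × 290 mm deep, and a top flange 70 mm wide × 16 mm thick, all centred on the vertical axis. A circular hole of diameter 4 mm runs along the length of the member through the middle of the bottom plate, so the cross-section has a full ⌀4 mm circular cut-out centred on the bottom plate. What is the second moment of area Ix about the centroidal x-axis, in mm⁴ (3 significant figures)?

Ix ≈ 1.26 × 10⁸ mm⁴

Split into non-overlapping primitives; take the origin at the lower-left of the bounding box.
Bottom plate: 240 × 18, A = 4 320 mm², y = 9 mm, Ī = 116 640 mm⁴.
Web plate: 12 × 290, A = 3 480 mm², y = 163 mm, Ī = 24 389 000 mm⁴.
Top plate: 70 × 16, A = 1 120 mm², y = 316 mm, Ī = 23 893 mm⁴.
Hole (subtracted): ⌀4, A = 12.566 mm², y = 9 mm, Ī = 12.566 mm⁴.
Centroid: ȳ = ΣA·y / ΣA = 107.77 mm.
Transfer each piece to the centroidal x-axis using Ī + A·d² with d = y − 107.77:
  bottom plate: d = -98.767 mm → contributes +42 257 848 mm⁴
  web plate: d = 55.233 mm → contributes +35 005 403 mm⁴
  top plate: d = 208.23 mm → contributes +48 588 220 mm⁴
  hole: d = -98.767 mm → contributes −122 596 mm⁴
Total I = 125 728 874 mm⁴.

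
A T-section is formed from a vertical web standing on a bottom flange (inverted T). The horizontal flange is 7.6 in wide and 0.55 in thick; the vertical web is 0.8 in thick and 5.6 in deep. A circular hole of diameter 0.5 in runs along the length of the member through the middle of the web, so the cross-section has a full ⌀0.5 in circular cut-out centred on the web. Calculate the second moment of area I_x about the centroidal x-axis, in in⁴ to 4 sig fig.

Split into non-overlapping primitives; take the origin at the lower-left of the bounding box.
Flange: 7.6 × 0.55, A = 4.18 in², y = 0.275 in, Ī = 0.105371 in⁴.
Web: 0.8 × 5.6, A = 4.48 in², y = 3.35 in, Ī = 11.7077 in⁴.
Hole (subtracted): ⌀0.5, A = 0.19635 in², y = 3.35 in, Ī = 0.00306796 in⁴.
Centroid: ȳ = ΣA·y / ΣA = 1.83133 in.
Transfer each piece to the centroidal x-axis using Ī + A·d² with d = y − 1.83133:
  flange: d = -1.55633 in → contributes +10.23 in⁴
  web: d = 1.51867 in → contributes +22.0402 in⁴
  hole: d = 1.51867 in → contributes −0.455921 in⁴
Total I = 31.8143 in⁴.

I_x ≈ 31.81 in⁴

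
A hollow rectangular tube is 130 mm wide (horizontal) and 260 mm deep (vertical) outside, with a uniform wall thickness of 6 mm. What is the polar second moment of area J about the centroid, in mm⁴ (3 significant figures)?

Decompose the section into non-overlapping parts with the origin at the bottom-left of its bounding rectangle.
Outer rectangle: 130 × 260, A = 33 800 mm², y = 130 mm, Ī = 190 406 667 mm⁴.
Inner void (subtracted): 118 × 248, A = 29 264 mm², y = 130 mm, Ī = 149 987 755 mm⁴.
By symmetry the centroid is at mid-height, ȳ = 130 mm.
All pieces are centred on the centroidal x-axis, so I = ΣĪ (holes subtracted) = 40 418 912 mm⁴.
Repeating about the centroidal y-axis gives I_y = 13 645 672 mm⁴.
Polar second moment: J = I_x + I_y = 54 064 584 mm⁴.

J ≈ 5.41 × 10⁷ mm⁴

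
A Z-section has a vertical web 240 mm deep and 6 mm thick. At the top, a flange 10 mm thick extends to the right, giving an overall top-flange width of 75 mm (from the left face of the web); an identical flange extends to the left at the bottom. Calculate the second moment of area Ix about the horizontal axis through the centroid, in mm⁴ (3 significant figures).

Ix ≈ 2.52 × 10⁷ mm⁴

Treat the section as a set of non-overlapping primitives; coordinates are from the bounding-box lower-left.
Web: 6 × 240, A = 1 440 mm², y = 120 mm, Ī = 6 912 000 mm⁴.
Top flange (beyond web): 69 × 10, A = 690 mm², y = 235 mm, Ī = 5 750 mm⁴.
Bottom flange (beyond web): 69 × 10, A = 690 mm², y = 5 mm, Ī = 5 750 mm⁴.
Centroid: ȳ = ΣA·y / ΣA = 120 mm.
Transfer each piece to the horizontal axis through the centroid using Ī + A·d² with d = y − 120:
  web: d = 0 mm → contributes +6 912 000 mm⁴
  top flange (beyond web): d = 115 mm → contributes +9 131 000 mm⁴
  bottom flange (beyond web): d = -115 mm → contributes +9 131 000 mm⁴
Total I = 25 174 000 mm⁴.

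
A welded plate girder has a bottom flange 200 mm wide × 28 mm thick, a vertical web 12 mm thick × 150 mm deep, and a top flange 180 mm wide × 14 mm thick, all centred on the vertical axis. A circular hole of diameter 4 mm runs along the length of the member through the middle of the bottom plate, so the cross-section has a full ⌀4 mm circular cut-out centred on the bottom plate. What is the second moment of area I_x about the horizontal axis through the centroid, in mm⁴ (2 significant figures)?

I_x ≈ 5.6 × 10⁷ mm⁴

Break the section into simple shapes (no overlaps), measuring from the bottom-left corner of the bounding box.
Bottom plate: 200 × 28, A = 5 600 mm², y = 14 mm, Ī = 365 867 mm⁴.
Web plate: 12 × 150, A = 1 800 mm², y = 103 mm, Ī = 3 375 000 mm⁴.
Top plate: 180 × 14, A = 2 520 mm², y = 185 mm, Ī = 41 160 mm⁴.
Hole (subtracted): ⌀4, A = 12.57 mm², y = 14 mm, Ī = 12.57 mm⁴.
Centroid: ȳ = ΣA·y / ΣA = 73.66 mm.
Transfer each piece to the horizontal axis through the centroid using Ī + A·d² with d = y − 73.66:
  bottom plate: d = -59.66 mm → contributes +20 300 901 mm⁴
  web plate: d = 29.34 mm → contributes +4 924 051 mm⁴
  top plate: d = 111.3 mm → contributes +31 278 173 mm⁴
  hole: d = -59.66 mm → contributes −44 747 mm⁴
Total I = 56 458 379 mm⁴.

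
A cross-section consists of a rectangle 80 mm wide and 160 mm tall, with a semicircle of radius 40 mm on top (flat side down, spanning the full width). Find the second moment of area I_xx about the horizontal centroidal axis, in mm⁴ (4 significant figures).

Break the section into simple shapes (no overlaps), measuring from the bottom-left corner of the bounding box.
Rectangular body: 80 × 160, A = 12 800 mm², y = 80 mm, Ī = 27 306 667 mm⁴.
Semicircular cap: semicircle r = 40, A = 2513.27 mm², y = 176.977 mm, Ī = 280 978 mm⁴.
Centroid: ȳ = ΣA·y / ΣA = 95.9162 mm.
Transfer each piece to the horizontal centroidal axis using Ī + A·d² with d = y − 95.9162:
  rectangular body: d = -15.9162 mm → contributes +30 549 218 mm⁴
  semicircular cap: d = 81.0604 mm → contributes +16 795 155 mm⁴
Total I = 47 344 373 mm⁴.

I_xx ≈ 4.734 × 10⁷ mm⁴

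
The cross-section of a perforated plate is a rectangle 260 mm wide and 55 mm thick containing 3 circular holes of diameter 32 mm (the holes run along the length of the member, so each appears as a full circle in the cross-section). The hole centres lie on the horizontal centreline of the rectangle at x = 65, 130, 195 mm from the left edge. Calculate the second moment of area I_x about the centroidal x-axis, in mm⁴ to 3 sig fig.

I_x ≈ 3.45 × 10⁶ mm⁴

Decompose the section into non-overlapping parts with the origin at the bottom-left of its bounding rectangle.
Plate: 260 × 55, A = 14 300 mm², y = 27.5 mm, Ī = 3 604 792 mm⁴.
Hole 1 (subtracted): ⌀32, A = 804.25 mm², y = 27.5 mm, Ī = 51 472 mm⁴.
Hole 2 (subtracted): ⌀32, A = 804.25 mm², y = 27.5 mm, Ī = 51 472 mm⁴.
Hole 3 (subtracted): ⌀32, A = 804.25 mm², y = 27.5 mm, Ī = 51 472 mm⁴.
By symmetry the centroid is at mid-height, ȳ = 27.5 mm.
All pieces are centred on the centroidal x-axis, so I = ΣĪ (holes subtracted) = 3 450 376 mm⁴.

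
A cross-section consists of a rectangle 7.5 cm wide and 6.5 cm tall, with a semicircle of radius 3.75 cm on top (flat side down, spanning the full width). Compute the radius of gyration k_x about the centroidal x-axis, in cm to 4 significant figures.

Decompose the section into non-overlapping parts with the origin at the bottom-left of its bounding rectangle.
Rectangular body: 7.5 × 6.5, A = 48.75 cm², y = 3.25 cm, Ī = 171.641 cm⁴.
Semicircular cap: semicircle r = 3.75, A = 22.0893 cm², y = 8.09155 cm, Ī = 21.7049 cm⁴.
Centroid: ȳ = ΣA·y / ΣA = 4.75971 cm.
Transfer each piece to the centroidal x-axis using Ī + A·d² with d = y − 4.75971:
  rectangular body: d = -1.50971 cm → contributes +282.752 cm⁴
  semicircular cap: d = 3.33184 cm → contributes +266.922 cm⁴
Total I = 549.675 cm⁴.
Radius of gyration: k = √(I/A) = √(549.675 / 70.8393) = 2.78558 cm.

k_x ≈ 2.786 cm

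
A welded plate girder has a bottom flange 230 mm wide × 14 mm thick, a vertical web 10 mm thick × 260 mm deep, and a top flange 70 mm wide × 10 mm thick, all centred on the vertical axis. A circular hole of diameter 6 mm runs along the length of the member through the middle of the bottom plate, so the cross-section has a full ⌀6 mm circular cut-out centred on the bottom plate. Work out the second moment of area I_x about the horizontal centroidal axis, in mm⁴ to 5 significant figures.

Decompose the section into non-overlapping parts with the origin at the bottom-left of its bounding rectangle.
Bottom plate: 230 × 14, A = 3 220 mm², y = 7 mm, Ī = 52593.33 mm⁴.
Web plate: 10 × 260, A = 2 600 mm², y = 144 mm, Ī = 14 646 667 mm⁴.
Top plate: 70 × 10, A = 700 mm², y = 279 mm, Ī = 5833.333 mm⁴.
Hole (subtracted): ⌀6, A = 28.27433 mm², y = 7 mm, Ī = 63.61725 mm⁴.
Centroid: ȳ = ΣA·y / ΣA = 91.19949 mm.
Transfer each piece to the horizontal centroidal axis using Ī + A·d² with d = y − 91.19949:
  bottom plate: d = -84.19949 mm → contributes +22 880 958 mm⁴
  web plate: d = 52.80051 mm → contributes +21 895 190 mm⁴
  top plate: d = 187.8005 mm → contributes +24 694 155 mm⁴
  hole: d = -84.19949 mm → contributes −200 516 mm⁴
Total I = 69 269 788 mm⁴.

I_x ≈ 6.9270 × 10⁷ mm⁴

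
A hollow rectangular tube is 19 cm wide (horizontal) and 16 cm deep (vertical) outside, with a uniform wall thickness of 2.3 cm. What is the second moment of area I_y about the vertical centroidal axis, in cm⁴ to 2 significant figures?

I_y ≈ 6300 cm⁴

Split into non-overlapping primitives; take the origin at the lower-left of the bounding box.
Outer rectangle: 19 × 16, A = 304 cm², x = 9.5 cm, Ī = 9 145 cm⁴.
Inner void (subtracted): 14.4 × 11.4, A = 164.2 cm², x = 9.5 cm, Ī = 2 837 cm⁴.
By symmetry the centroid is at mid-width, x̄ = 9.5 cm.
All pieces are centred on the vertical centroidal axis, so I = ΣĪ (holes subtracted) = 6 309 cm⁴.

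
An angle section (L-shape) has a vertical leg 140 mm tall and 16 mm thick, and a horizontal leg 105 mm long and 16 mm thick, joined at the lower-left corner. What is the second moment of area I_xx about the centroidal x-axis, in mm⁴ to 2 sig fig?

Decompose the section into non-overlapping parts with the origin at the bottom-left of its bounding rectangle.
Vertical leg: 16 × 140, A = 2 240 mm², y = 70 mm, Ī = 3 658 667 mm⁴.
Horizontal leg (remainder): 89 × 16, A = 1 424 mm², y = 8 mm, Ī = 30 379 mm⁴.
Centroid: ȳ = ΣA·y / ΣA = 45.9 mm.
Transfer each piece to the centroidal x-axis using Ī + A·d² with d = y − 45.9:
  vertical leg: d = 24.1 mm → contributes +4 959 257 mm⁴
  horizontal leg (remainder): d = -37.9 mm → contributes +2 076 251 mm⁴
Total I = 7 035 508 mm⁴.

I_xx ≈ 7.0 × 10⁶ mm⁴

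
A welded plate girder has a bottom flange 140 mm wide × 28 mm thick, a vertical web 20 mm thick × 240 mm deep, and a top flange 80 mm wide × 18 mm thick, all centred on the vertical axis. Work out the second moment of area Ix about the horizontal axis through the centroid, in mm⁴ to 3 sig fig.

Ix ≈ 1.06 × 10⁸ mm⁴

Treat the section as a set of non-overlapping primitives; coordinates are from the bounding-box lower-left.
Bottom plate: 140 × 28, A = 3 920 mm², y = 14 mm, Ī = 256 107 mm⁴.
Web plate: 20 × 240, A = 4 800 mm², y = 148 mm, Ī = 23 040 000 mm⁴.
Top plate: 80 × 18, A = 1 440 mm², y = 277 mm, Ī = 38 880 mm⁴.
Centroid: ȳ = ΣA·y / ΣA = 114.58 mm.
Transfer each piece to the horizontal axis through the centroid using Ī + A·d² with d = y − 114.58:
  bottom plate: d = -100.58 mm → contributes +39 914 256 mm⁴
  web plate: d = 33.417 mm → contributes +28 400 244 mm⁴
  top plate: d = 162.42 mm → contributes +38 025 197 mm⁴
Total I = 106 339 697 mm⁴.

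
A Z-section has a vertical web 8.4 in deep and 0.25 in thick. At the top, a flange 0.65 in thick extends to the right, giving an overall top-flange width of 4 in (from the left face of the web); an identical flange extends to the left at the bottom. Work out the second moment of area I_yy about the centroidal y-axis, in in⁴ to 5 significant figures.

Break the section into simple shapes (no overlaps), measuring from the bottom-left corner of the bounding box.
Web: 0.25 × 8.4, A = 2.1 in², x = 3.875 in, Ī = 0.0109375 in⁴.
Top flange (beyond web): 3.75 × 0.65, A = 2.4375 in², x = 5.875 in, Ī = 2.856445 in⁴.
Bottom flange (beyond web): 3.75 × 0.65, A = 2.4375 in², x = 1.875 in, Ī = 2.856445 in⁴.
Centroid: x̄ = ΣA·x / ΣA = 3.875 in.
Transfer each piece to the centroidal y-axis using Ī + A·d² with d = x − 3.875:
  web: d = 0 in → contributes +0.0109375 in⁴
  top flange (beyond web): d = 2 in → contributes +12.60645 in⁴
  bottom flange (beyond web): d = -2 in → contributes +12.60645 in⁴
Total I = 25.22383 in⁴.

I_yy ≈ 25.224 in⁴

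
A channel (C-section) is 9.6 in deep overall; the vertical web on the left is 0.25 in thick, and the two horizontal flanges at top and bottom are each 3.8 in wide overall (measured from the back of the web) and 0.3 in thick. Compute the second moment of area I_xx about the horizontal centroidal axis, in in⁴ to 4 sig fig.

Treat the section as a set of non-overlapping primitives; coordinates are from the bounding-box lower-left.
Web: 0.25 × 9.6, A = 2.4 in², y = 4.8 in, Ī = 18.432 in⁴.
Top flange (beyond web): 3.55 × 0.3, A = 1.065 in², y = 9.45 in, Ī = 0.0079875 in⁴.
Bottom flange (beyond web): 3.55 × 0.3, A = 1.065 in², y = 0.15 in, Ī = 0.0079875 in⁴.
By symmetry the centroid is at mid-height, ȳ = 4.8 in.
Transfer each piece to the horizontal centroidal axis using Ī + A·d² with d = y − 4.8:
  web: d = 0 in → contributes +18.432 in⁴
  top flange (beyond web): d = 4.65 in → contributes +23.036 in⁴
  bottom flange (beyond web): d = -4.65 in → contributes +23.036 in⁴
Total I = 64.5039 in⁴.

I_xx ≈ 64.50 in⁴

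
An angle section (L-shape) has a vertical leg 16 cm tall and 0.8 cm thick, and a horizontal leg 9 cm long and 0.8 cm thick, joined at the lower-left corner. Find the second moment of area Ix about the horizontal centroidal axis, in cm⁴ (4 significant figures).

Split into non-overlapping primitives; take the origin at the lower-left of the bounding box.
Vertical leg: 0.8 × 16, A = 12.8 cm², y = 8 cm, Ī = 273.067 cm⁴.
Horizontal leg (remainder): 8.2 × 0.8, A = 6.56 cm², y = 0.4 cm, Ī = 0.349867 cm⁴.
Centroid: ȳ = ΣA·y / ΣA = 5.42479 cm.
Transfer each piece to the horizontal centroidal axis using Ī + A·d² with d = y − 5.42479:
  vertical leg: d = 2.57521 cm → contributes +357.952 cm⁴
  horizontal leg (remainder): d = -5.02479 cm → contributes +165.98 cm⁴
Total I = 523.933 cm⁴.

Ix ≈ 523.9 cm⁴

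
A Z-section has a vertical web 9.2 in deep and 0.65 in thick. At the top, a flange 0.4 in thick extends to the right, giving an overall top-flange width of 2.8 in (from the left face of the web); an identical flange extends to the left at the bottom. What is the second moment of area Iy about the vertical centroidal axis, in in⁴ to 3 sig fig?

Break the section into simple shapes (no overlaps), measuring from the bottom-left corner of the bounding box.
Web: 0.65 × 9.2, A = 5.98 in², x = 2.475 in, Ī = 0.21055 in⁴.
Top flange (beyond web): 2.15 × 0.4, A = 0.86 in², x = 3.875 in, Ī = 0.33128 in⁴.
Bottom flange (beyond web): 2.15 × 0.4, A = 0.86 in², x = 1.075 in, Ī = 0.33128 in⁴.
Centroid: x̄ = ΣA·x / ΣA = 2.475 in.
Transfer each piece to the vertical centroidal axis using Ī + A·d² with d = x − 2.475:
  web: d = 0 in → contributes +0.21055 in⁴
  top flange (beyond web): d = 1.4 in → contributes +2.0169 in⁴
  bottom flange (beyond web): d = -1.4 in → contributes +2.0169 in⁴
Total I = 4.2443 in⁴.

Iy ≈ 4.24 in⁴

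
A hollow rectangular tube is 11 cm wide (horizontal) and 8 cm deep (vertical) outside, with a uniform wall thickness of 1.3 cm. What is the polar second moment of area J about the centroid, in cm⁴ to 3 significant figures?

Treat the section as a set of non-overlapping primitives; coordinates are from the bounding-box lower-left.
Outer rectangle: 11 × 8, A = 88 cm², y = 4 cm, Ī = 469.33 cm⁴.
Inner void (subtracted): 8.4 × 5.4, A = 45.36 cm², y = 4 cm, Ī = 110.22 cm⁴.
By symmetry the centroid is at mid-height, ȳ = 4 cm.
All pieces are centred on the centroidal x-axis, so I = ΣĪ (holes subtracted) = 359.11 cm⁴.
Repeating about the centroidal y-axis gives I_y = 620.62 cm⁴.
Polar second moment: J = I_x + I_y = 979.73 cm⁴.

J ≈ 980 cm⁴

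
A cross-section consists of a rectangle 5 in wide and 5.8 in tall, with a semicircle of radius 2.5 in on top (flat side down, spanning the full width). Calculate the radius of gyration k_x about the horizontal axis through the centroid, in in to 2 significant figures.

k_x ≈ 2.3 in

Decompose the section into non-overlapping parts with the origin at the bottom-left of its bounding rectangle.
Rectangular body: 5 × 5.8, A = 29 in², y = 2.9 in, Ī = 81.3 in⁴.
Semicircular cap: semicircle r = 2.5, A = 9.817 in², y = 6.861 in, Ī = 4.287 in⁴.
Centroid: ȳ = ΣA·y / ΣA = 3.902 in.
Transfer each piece to the horizontal axis through the centroid using Ī + A·d² with d = y − 3.902:
  rectangular body: d = -1.002 in → contributes +110.4 in⁴
  semicircular cap: d = 2.959 in → contributes +90.26 in⁴
Total I = 200.7 in⁴.
Radius of gyration: k = √(I/A) = √(200.7 / 38.82) = 2.274 in.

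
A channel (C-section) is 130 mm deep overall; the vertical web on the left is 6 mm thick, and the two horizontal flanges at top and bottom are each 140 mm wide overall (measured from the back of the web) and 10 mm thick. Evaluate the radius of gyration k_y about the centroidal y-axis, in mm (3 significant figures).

Break the section into simple shapes (no overlaps), measuring from the bottom-left corner of the bounding box.
Web: 6 × 130, A = 780 mm², x = 3 mm, Ī = 2 340 mm⁴.
Top flange (beyond web): 134 × 10, A = 1 340 mm², x = 73 mm, Ī = 2 005 087 mm⁴.
Bottom flange (beyond web): 134 × 10, A = 1 340 mm², x = 73 mm, Ī = 2 005 087 mm⁴.
Centroid: x̄ = ΣA·x / ΣA = 57.22 mm.
Transfer each piece to the centroidal y-axis using Ī + A·d² with d = x − 57.22:
  web: d = -54.22 mm → contributes +2 295 361 mm⁴
  top flange (beyond web): d = 15.78 mm → contributes +2 338 773 mm⁴
  bottom flange (beyond web): d = 15.78 mm → contributes +2 338 773 mm⁴
Total I = 6 972 906 mm⁴.
Radius of gyration: k = √(I/A) = √(6 972 906 / 3 460) = 44.892 mm.

k_y ≈ 44.9 mm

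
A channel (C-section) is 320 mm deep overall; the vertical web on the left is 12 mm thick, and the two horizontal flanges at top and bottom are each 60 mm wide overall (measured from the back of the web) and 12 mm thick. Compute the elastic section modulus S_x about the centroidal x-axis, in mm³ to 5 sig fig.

Decompose the section into non-overlapping parts with the origin at the bottom-left of its bounding rectangle.
Web: 12 × 320, A = 3 840 mm², y = 160 mm, Ī = 32 768 000 mm⁴.
Top flange (beyond web): 48 × 12, A = 576 mm², y = 314 mm, Ī = 6 912 mm⁴.
Bottom flange (beyond web): 48 × 12, A = 576 mm², y = 6 mm, Ī = 6 912 mm⁴.
By symmetry the centroid is at mid-height, ȳ = 160 mm.
Transfer each piece to the centroidal x-axis using Ī + A·d² with d = y − 160:
  web: d = 0 mm → contributes +32 768 000 mm⁴
  top flange (beyond web): d = 154 mm → contributes +13 667 328 mm⁴
  bottom flange (beyond web): d = -154 mm → contributes +13 667 328 mm⁴
Total I = 60 102 656 mm⁴.
Extreme fibre distance c = 160 mm; S = I/c = 375641.6 mm³.

S_x ≈ 3.7564 × 10⁵ mm³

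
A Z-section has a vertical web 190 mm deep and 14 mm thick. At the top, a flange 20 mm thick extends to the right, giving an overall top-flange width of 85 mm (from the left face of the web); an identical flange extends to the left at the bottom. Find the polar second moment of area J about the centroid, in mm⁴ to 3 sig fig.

J ≈ 3.50 × 10⁷ mm⁴

Split into non-overlapping primitives; take the origin at the lower-left of the bounding box.
Web: 14 × 190, A = 2 660 mm², y = 95 mm, Ī = 8 002 167 mm⁴.
Top flange (beyond web): 71 × 20, A = 1 420 mm², y = 180 mm, Ī = 47 333 mm⁴.
Bottom flange (beyond web): 71 × 20, A = 1 420 mm², y = 10 mm, Ī = 47 333 mm⁴.
Centroid: ȳ = ΣA·y / ΣA = 95 mm.
Transfer each piece to the centroidal x-axis using Ī + A·d² with d = y − 95:
  web: d = 0 mm → contributes +8 002 167 mm⁴
  top flange (beyond web): d = 85 mm → contributes +10 306 833 mm⁴
  bottom flange (beyond web): d = -85 mm → contributes +10 306 833 mm⁴
Total I = 28 615 833 mm⁴.
For the y-axis: x̄ = 78 mm.
Repeating about the centroidal y-axis gives I_y = 6 366 233 mm⁴.
Polar second moment: J = I_x + I_y = 34 982 067 mm⁴.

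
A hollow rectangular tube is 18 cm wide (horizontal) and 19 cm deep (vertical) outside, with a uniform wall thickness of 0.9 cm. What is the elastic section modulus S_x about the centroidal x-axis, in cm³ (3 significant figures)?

S_x ≈ 360 cm³

Break the section into simple shapes (no overlaps), measuring from the bottom-left corner of the bounding box.
Outer rectangle: 18 × 19, A = 342 cm², y = 9.5 cm, Ī = 10 289 cm⁴.
Inner void (subtracted): 16.2 × 17.2, A = 278.64 cm², y = 9.5 cm, Ī = 6869.4 cm⁴.
By symmetry the centroid is at mid-height, ȳ = 9.5 cm.
All pieces are centred on the centroidal x-axis, so I = ΣĪ (holes subtracted) = 3419.1 cm⁴.
Extreme fibre distance c = 9.5 cm; S = I/c = 359.9 cm³.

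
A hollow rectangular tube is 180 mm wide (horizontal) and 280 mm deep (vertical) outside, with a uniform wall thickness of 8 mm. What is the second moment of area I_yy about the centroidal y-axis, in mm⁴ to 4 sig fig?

I_yy ≈ 3.904 × 10⁷ mm⁴

Decompose the section into non-overlapping parts with the origin at the bottom-left of its bounding rectangle.
Outer rectangle: 180 × 280, A = 50 400 mm², x = 90 mm, Ī = 136 080 000 mm⁴.
Inner void (subtracted): 164 × 264, A = 43 296 mm², x = 90 mm, Ī = 97 040 768 mm⁴.
By symmetry the centroid is at mid-width, x̄ = 90 mm.
All pieces are centred on the centroidal y-axis, so I = ΣĪ (holes subtracted) = 39 039 232 mm⁴.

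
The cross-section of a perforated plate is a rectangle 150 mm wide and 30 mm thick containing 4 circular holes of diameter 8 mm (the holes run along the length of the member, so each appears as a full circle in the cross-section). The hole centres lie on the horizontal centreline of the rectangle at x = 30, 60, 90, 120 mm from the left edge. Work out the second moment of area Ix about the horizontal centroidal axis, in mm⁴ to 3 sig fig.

Ix ≈ 3.37 × 10⁵ mm⁴

Treat the section as a set of non-overlapping primitives; coordinates are from the bounding-box lower-left.
Plate: 150 × 30, A = 4 500 mm², y = 15 mm, Ī = 337 500 mm⁴.
Hole 1 (subtracted): ⌀8, A = 50.265 mm², y = 15 mm, Ī = 201.06 mm⁴.
Hole 2 (subtracted): ⌀8, A = 50.265 mm², y = 15 mm, Ī = 201.06 mm⁴.
Hole 3 (subtracted): ⌀8, A = 50.265 mm², y = 15 mm, Ī = 201.06 mm⁴.
Hole 4 (subtracted): ⌀8, A = 50.265 mm², y = 15 mm, Ī = 201.06 mm⁴.
By symmetry the centroid is at mid-height, ȳ = 15 mm.
All pieces are centred on the horizontal centroidal axis, so I = ΣĪ (holes subtracted) = 336 696 mm⁴.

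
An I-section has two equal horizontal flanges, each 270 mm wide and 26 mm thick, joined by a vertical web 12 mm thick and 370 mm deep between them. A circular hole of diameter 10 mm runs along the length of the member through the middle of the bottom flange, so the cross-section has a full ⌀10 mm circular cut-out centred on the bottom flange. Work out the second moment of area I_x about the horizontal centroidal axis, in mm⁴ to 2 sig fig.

Decompose the section into non-overlapping parts with the origin at the bottom-left of its bounding rectangle.
Bottom flange: 270 × 26, A = 7 020 mm², y = 13 mm, Ī = 395 460 mm⁴.
Web: 12 × 370, A = 4 440 mm², y = 211 mm, Ī = 50 653 000 mm⁴.
Top flange: 270 × 26, A = 7 020 mm², y = 409 mm, Ī = 395 460 mm⁴.
Hole (subtracted): ⌀10, A = 78.54 mm², y = 13 mm, Ī = 490.9 mm⁴.
Centroid: ȳ = ΣA·y / ΣA = 211.8 mm.
Transfer each piece to the horizontal centroidal axis using Ī + A·d² with d = y − 211.8:
  bottom flange: d = -198.8 mm → contributes +277 961 835 mm⁴
  web: d = -0.8451 mm → contributes +50 656 171 mm⁴
  top flange: d = 197.2 mm → contributes +273 263 272 mm⁴
  hole: d = -198.8 mm → contributes −3 105 906 mm⁴
Total I = 598 775 372 mm⁴.

I_x ≈ 6.0 × 10⁸ mm⁴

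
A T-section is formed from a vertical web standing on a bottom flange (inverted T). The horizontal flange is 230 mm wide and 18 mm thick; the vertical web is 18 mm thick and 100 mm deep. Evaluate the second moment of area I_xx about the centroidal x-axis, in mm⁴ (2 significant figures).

I_xx ≈ 6.0 × 10⁶ mm⁴

Treat the section as a set of non-overlapping primitives; coordinates are from the bounding-box lower-left.
Flange: 230 × 18, A = 4 140 mm², y = 9 mm, Ī = 111 780 mm⁴.
Web: 18 × 100, A = 1 800 mm², y = 68 mm, Ī = 1 500 000 mm⁴.
Centroid: ȳ = ΣA·y / ΣA = 26.88 mm.
Transfer each piece to the centroidal x-axis using Ī + A·d² with d = y − 26.88:
  flange: d = -17.88 mm → contributes +1 435 135 mm⁴
  web: d = 41.12 mm → contributes +4 543 717 mm⁴
Total I = 5 978 853 mm⁴.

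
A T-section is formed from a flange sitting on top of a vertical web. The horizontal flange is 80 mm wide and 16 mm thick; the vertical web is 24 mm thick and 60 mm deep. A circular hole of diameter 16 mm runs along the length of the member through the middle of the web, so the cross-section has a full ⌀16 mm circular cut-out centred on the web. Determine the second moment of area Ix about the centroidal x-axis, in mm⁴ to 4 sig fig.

Ix ≈ 1.365 × 10⁶ mm⁴

Break the section into simple shapes (no overlaps), measuring from the bottom-left corner of the bounding box.
Flange: 80 × 16, A = 1 280 mm², y = 68 mm, Ī = 27306.7 mm⁴.
Web: 24 × 60, A = 1 440 mm², y = 30 mm, Ī = 432 000 mm⁴.
Hole (subtracted): ⌀16, A = 201.062 mm², y = 30 mm, Ī = 3216.99 mm⁴.
Centroid: ȳ = ΣA·y / ΣA = 49.3097 mm.
Transfer each piece to the centroidal x-axis using Ī + A·d² with d = y − 49.3097:
  flange: d = 18.6903 mm → contributes +474 444 mm⁴
  web: d = -19.3097 mm → contributes +968 926 mm⁴
  hole: d = -19.3097 mm → contributes −78 186 mm⁴
Total I = 1 365 185 mm⁴.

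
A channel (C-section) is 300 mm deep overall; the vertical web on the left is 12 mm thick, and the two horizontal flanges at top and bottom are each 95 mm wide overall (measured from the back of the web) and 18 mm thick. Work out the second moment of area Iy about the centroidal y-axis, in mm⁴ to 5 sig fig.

Decompose the section into non-overlapping parts with the origin at the bottom-left of its bounding rectangle.
Web: 12 × 300, A = 3 600 mm², x = 6 mm, Ī = 43 200 mm⁴.
Top flange (beyond web): 83 × 18, A = 1 494 mm², x = 53.5 mm, Ī = 857680.5 mm⁴.
Bottom flange (beyond web): 83 × 18, A = 1 494 mm², x = 53.5 mm, Ī = 857680.5 mm⁴.
Centroid: x̄ = ΣA·x / ΣA = 27.54372 mm.
Transfer each piece to the centroidal y-axis using Ī + A·d² with d = x − 27.54372:
  web: d = -21.54372 mm → contributes +1 714 074 mm⁴
  top flange (beyond web): d = 25.95628 mm → contributes +1 864 231 mm⁴
  bottom flange (beyond web): d = 25.95628 mm → contributes +1 864 231 mm⁴
Total I = 5 442 536 mm⁴.

Iy ≈ 5.4425 × 10⁶ mm⁴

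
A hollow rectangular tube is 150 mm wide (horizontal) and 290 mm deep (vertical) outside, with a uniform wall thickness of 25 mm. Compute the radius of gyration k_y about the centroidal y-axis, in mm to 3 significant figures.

Break the section into simple shapes (no overlaps), measuring from the bottom-left corner of the bounding box.
Outer rectangle: 150 × 290, A = 43 500 mm², x = 75 mm, Ī = 81 562 500 mm⁴.
Inner void (subtracted): 100 × 240, A = 24 000 mm², x = 75 mm, Ī = 20 000 000 mm⁴.
By symmetry the centroid is at mid-width, x̄ = 75 mm.
All pieces are centred on the centroidal y-axis, so I = ΣĪ (holes subtracted) = 61 562 500 mm⁴.
Radius of gyration: k = √(I/A) = √(61 562 500 / 19 500) = 56.188 mm.

k_y ≈ 56.2 mm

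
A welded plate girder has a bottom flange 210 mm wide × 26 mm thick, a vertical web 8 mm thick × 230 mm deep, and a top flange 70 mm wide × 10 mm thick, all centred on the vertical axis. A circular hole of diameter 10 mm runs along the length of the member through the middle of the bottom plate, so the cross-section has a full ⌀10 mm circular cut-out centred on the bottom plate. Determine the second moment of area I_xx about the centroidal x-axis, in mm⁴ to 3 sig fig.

I_xx ≈ 6.05 × 10⁷ mm⁴

Decompose the section into non-overlapping parts with the origin at the bottom-left of its bounding rectangle.
Bottom plate: 210 × 26, A = 5 460 mm², y = 13 mm, Ī = 307 580 mm⁴.
Web plate: 8 × 230, A = 1 840 mm², y = 141 mm, Ī = 8 111 333 mm⁴.
Top plate: 70 × 10, A = 700 mm², y = 261 mm, Ī = 5833.3 mm⁴.
Hole (subtracted): ⌀10, A = 78.54 mm², y = 13 mm, Ī = 490.87 mm⁴.
Centroid: ȳ = ΣA·y / ΣA = 64.647 mm.
Transfer each piece to the centroidal x-axis using Ī + A·d² with d = y − 64.647:
  bottom plate: d = -51.647 mm → contributes +14 871 677 mm⁴
  web plate: d = 76.353 mm → contributes +18 838 117 mm⁴
  top plate: d = 196.35 mm → contributes +26 993 972 mm⁴
  hole: d = -51.647 mm → contributes −209 989 mm⁴
Total I = 60 493 777 mm⁴.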